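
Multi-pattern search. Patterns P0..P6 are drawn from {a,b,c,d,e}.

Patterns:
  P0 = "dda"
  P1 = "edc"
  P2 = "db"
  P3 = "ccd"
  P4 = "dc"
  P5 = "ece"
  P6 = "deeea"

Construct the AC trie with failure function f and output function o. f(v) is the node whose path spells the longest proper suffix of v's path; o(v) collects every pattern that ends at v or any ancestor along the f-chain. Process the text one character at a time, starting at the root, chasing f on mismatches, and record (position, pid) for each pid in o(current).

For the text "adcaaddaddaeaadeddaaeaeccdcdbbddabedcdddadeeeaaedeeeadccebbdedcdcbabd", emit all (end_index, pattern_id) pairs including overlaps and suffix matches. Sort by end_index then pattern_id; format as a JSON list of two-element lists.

Construct AC machine:
Trie (insert patterns):
  0='ε' goto c→8 d→1 e→4
  1='d' goto b→7 c→11 d→2 e→14
  2='dd' goto a→3
  3='dda' goto ·  [P0 ends]
  4='e' goto c→12 d→5
  5='ed' goto c→6
  6='edc' goto ·  [P1 ends]
  7='db' goto ·  [P2 ends]
  8='c' goto c→9
  9='cc' goto d→10
  10='ccd' goto ·  [P3 ends]
  11='dc' goto ·  [P4 ends]
  12='ec' goto e→13
  13='ece' goto ·  [P5 ends]
  14='de' goto e→15
  15='dee' goto e→16
  16='deee' goto a→17
  17='deeea' goto ·  [P6 ends]

Failure links (BFS by depth):
  fail(1) 'd': from fail(0)=0 chase 'd': 0 ⇒ 0;  out=∅∪out(0)=∅
  fail(4) 'e': from fail(0)=0 chase 'e': 0 ⇒ 0;  out=∅∪out(0)=∅
  fail(8) 'c': from fail(0)=0 chase 'c': 0 ⇒ 0;  out=∅∪out(0)=∅
  fail(2) 'dd': from fail(1)=0 chase 'd': 0 ⇒ 1;  out=∅∪out(1)=∅
  fail(5) 'ed': from fail(4)=0 chase 'd': 0 ⇒ 1;  out=∅∪out(1)=∅
  fail(7) 'db': from fail(1)=0 chase 'b': 0 ⇒ 0;  out={2}∪out(0)={2}
  fail(9) 'cc': from fail(8)=0 chase 'c': 0 ⇒ 8;  out=∅∪out(8)=∅
  fail(11) 'dc': from fail(1)=0 chase 'c': 0 ⇒ 8;  out={4}∪out(8)={4}
  fail(12) 'ec': from fail(4)=0 chase 'c': 0 ⇒ 8;  out=∅∪out(8)=∅
  fail(14) 'de': from fail(1)=0 chase 'e': 0 ⇒ 4;  out=∅∪out(4)=∅
  fail(3) 'dda': from fail(2)=1 chase 'a': 1→0 ⇒ 0;  out={0}∪out(0)={0}
  fail(6) 'edc': from fail(5)=1 chase 'c': 1 ⇒ 11;  out={1}∪out(11)={1,4}
  fail(10) 'ccd': from fail(9)=8 chase 'd': 8→0 ⇒ 1;  out={3}∪out(1)={3}
  fail(13) 'ece': from fail(12)=8 chase 'e': 8→0 ⇒ 4;  out={5}∪out(4)={5}
  fail(15) 'dee': from fail(14)=4 chase 'e': 4→0 ⇒ 4;  out=∅∪out(4)=∅
  fail(16) 'deee': from fail(15)=4 chase 'e': 4→0 ⇒ 4;  out=∅∪out(4)=∅
  fail(17) 'deeea': from fail(16)=4 chase 'a': 4→0 ⇒ 0;  out={6}∪out(0)={6}

Text stream:
pos 0 'a': at 0
pos 1 'd': at 1
pos 2 'c': at 11  ** P4@[1:2]
pos 3 'a': at 0 (via fail)
pos 4 'a': at 0
pos 5 'd': at 1
pos 6 'd': at 2
pos 7 'a': at 3  ** P0@[5:7]
pos 8 'd': at 1 (via fail)
pos 9 'd': at 2
pos 10 'a': at 3  ** P0@[8:10]
pos 11 'e': at 4 (via fail)
pos 12 'a': at 0 (via fail)
pos 13 'a': at 0
pos 14 'd': at 1
pos 15 'e': at 14
pos 16 'd': at 5 (via fail)
pos 17 'd': at 2 (via fail)
pos 18 'a': at 3  ** P0@[16:18]
pos 19 'a': at 0 (via fail)
pos 20 'e': at 4
pos 21 'a': at 0 (via fail)
pos 22 'e': at 4
pos 23 'c': at 12
pos 24 'c': at 9 (via fail)
pos 25 'd': at 10  ** P3@[23:25]
pos 26 'c': at 11 (via fail)  ** P4@[25:26]
pos 27 'd': at 1 (via fail)
pos 28 'b': at 7  ** P2@[27:28]
pos 29 'b': at 0 (via fail)
pos 30 'd': at 1
pos 31 'd': at 2
pos 32 'a': at 3  ** P0@[30:32]
pos 33 'b': at 0 (via fail)
pos 34 'e': at 4
pos 35 'd': at 5
pos 36 'c': at 6  ** P1@[34:36],P4@[35:36]
pos 37 'd': at 1 (via fail)
pos 38 'd': at 2
pos 39 'd': at 2 (via fail)
pos 40 'a': at 3  ** P0@[38:40]
pos 41 'd': at 1 (via fail)
pos 42 'e': at 14
pos 43 'e': at 15
pos 44 'e': at 16
pos 45 'a': at 17  ** P6@[41:45]
pos 46 'a': at 0 (via fail)
pos 47 'e': at 4
pos 48 'd': at 5
pos 49 'e': at 14 (via fail)
pos 50 'e': at 15
pos 51 'e': at 16
pos 52 'a': at 17  ** P6@[48:52]
pos 53 'd': at 1 (via fail)
pos 54 'c': at 11  ** P4@[53:54]
pos 55 'c': at 9 (via fail)
pos 56 'e': at 4 (via fail)
pos 57 'b': at 0 (via fail)
pos 58 'b': at 0
pos 59 'd': at 1
pos 60 'e': at 14
pos 61 'd': at 5 (via fail)
pos 62 'c': at 6  ** P1@[60:62],P4@[61:62]
pos 63 'd': at 1 (via fail)
pos 64 'c': at 11  ** P4@[63:64]
pos 65 'b': at 0 (via fail)
pos 66 'a': at 0
pos 67 'b': at 0
pos 68 'd': at 1

Result: [[2,4],[7,0],[10,0],[18,0],[25,3],[26,4],[28,2],[32,0],[36,1],[36,4],[40,0],[45,6],[52,6],[54,4],[62,1],[62,4],[64,4]]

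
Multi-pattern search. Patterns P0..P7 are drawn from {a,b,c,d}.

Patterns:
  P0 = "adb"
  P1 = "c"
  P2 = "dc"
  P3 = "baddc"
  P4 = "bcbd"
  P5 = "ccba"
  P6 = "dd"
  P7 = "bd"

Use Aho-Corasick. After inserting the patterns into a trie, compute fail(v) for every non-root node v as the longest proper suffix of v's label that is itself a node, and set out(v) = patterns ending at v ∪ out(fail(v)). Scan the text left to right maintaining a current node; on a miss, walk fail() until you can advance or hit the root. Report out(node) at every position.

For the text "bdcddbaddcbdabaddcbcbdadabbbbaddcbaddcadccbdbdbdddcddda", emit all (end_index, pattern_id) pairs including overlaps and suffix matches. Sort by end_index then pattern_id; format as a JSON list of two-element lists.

Build automaton:
Trie nodes:
  0='ε' goto a→1 b→7 c→4 d→5
  1='a' goto d→2
  2='ad' goto b→3
  3='adb' goto ·  [P0 ends]
  4='c' goto c→15  [P1 ends]
  5='d' goto c→6 d→18
  6='dc' goto ·  [P2 ends]
  7='b' goto a→8 c→12 d→19
  8='ba' goto d→9
  9='bad' goto d→10
  10='badd' goto c→11
  11='baddc' goto ·  [P3 ends]
  12='bc' goto b→13
  13='bcb' goto d→14
  14='bcbd' goto ·  [P4 ends]
  15='cc' goto b→16
  16='ccb' goto a→17
  17='ccba' goto ·  [P5 ends]
  18='dd' goto ·  [P6 ends]
  19='bd' goto ·  [P7 ends]

Failure links (BFS by depth):
  fail(1) 'a': from fail(0)=0 chase 'a': 0 ⇒ 0;  out=∅∪out(0)=∅
  fail(4) 'c': from fail(0)=0 chase 'c': 0 ⇒ 0;  out={1}∪out(0)={1}
  fail(5) 'd': from fail(0)=0 chase 'd': 0 ⇒ 0;  out=∅∪out(0)=∅
  fail(7) 'b': from fail(0)=0 chase 'b': 0 ⇒ 0;  out=∅∪out(0)=∅
  fail(2) 'ad': from fail(1)=0 chase 'd': 0 ⇒ 5;  out=∅∪out(5)=∅
  fail(6) 'dc': from fail(5)=0 chase 'c': 0 ⇒ 4;  out={2}∪out(4)={1,2}
  fail(8) 'ba': from fail(7)=0 chase 'a': 0 ⇒ 1;  out=∅∪out(1)=∅
  fail(12) 'bc': from fail(7)=0 chase 'c': 0 ⇒ 4;  out=∅∪out(4)={1}
  fail(15) 'cc': from fail(4)=0 chase 'c': 0 ⇒ 4;  out=∅∪out(4)={1}
  fail(18) 'dd': from fail(5)=0 chase 'd': 0 ⇒ 5;  out={6}∪out(5)={6}
  fail(19) 'bd': from fail(7)=0 chase 'd': 0 ⇒ 5;  out={7}∪out(5)={7}
  fail(3) 'adb': from fail(2)=5 chase 'b': 5→0 ⇒ 7;  out={0}∪out(7)={0}
  fail(9) 'bad': from fail(8)=1 chase 'd': 1 ⇒ 2;  out=∅∪out(2)=∅
  fail(13) 'bcb': from fail(12)=4 chase 'b': 4→0 ⇒ 7;  out=∅∪out(7)=∅
  fail(16) 'ccb': from fail(15)=4 chase 'b': 4→0 ⇒ 7;  out=∅∪out(7)=∅
  fail(10) 'badd': from fail(9)=2 chase 'd': 2→5 ⇒ 18;  out=∅∪out(18)={6}
  fail(14) 'bcbd': from fail(13)=7 chase 'd': 7 ⇒ 19;  out={4}∪out(19)={4,7}
  fail(17) 'ccba': from fail(16)=7 chase 'a': 7 ⇒ 8;  out={5}∪out(8)={5}
  fail(11) 'baddc': from fail(10)=18 chase 'c': 18→5 ⇒ 6;  out={3}∪out(6)={1,2,3}

Scan:
pos 0 'b': at 7
pos 1 'd': at 19  → match P7@[0:1]
pos 2 'c': at 6 (fail-walked)  → match P1@[2:2],P2@[1:2]
pos 3 'd': at 5 (fail-walked)
pos 4 'd': at 18  → match P6@[3:4]
pos 5 'b': at 7 (fail-walked)
pos 6 'a': at 8
pos 7 'd': at 9
pos 8 'd': at 10  → match P6@[7:8]
pos 9 'c': at 11  → match P1@[9:9],P2@[8:9],P3@[5:9]
pos 10 'b': at 7 (fail-walked)
pos 11 'd': at 19  → match P7@[10:11]
pos 12 'a': at 1 (fail-walked)
pos 13 'b': at 7 (fail-walked)
pos 14 'a': at 8
pos 15 'd': at 9
pos 16 'd': at 10  → match P6@[15:16]
pos 17 'c': at 11  → match P1@[17:17],P2@[16:17],P3@[13:17]
pos 18 'b': at 7 (fail-walked)
pos 19 'c': at 12  → match P1@[19:19]
pos 20 'b': at 13
pos 21 'd': at 14  → match P4@[18:21],P7@[20:21]
pos 22 'a': at 1 (fail-walked)
pos 23 'd': at 2
pos 24 'a': at 1 (fail-walked)
pos 25 'b': at 7 (fail-walked)
pos 26 'b': at 7 (fail-walked)
pos 27 'b': at 7 (fail-walked)
pos 28 'b': at 7 (fail-walked)
pos 29 'a': at 8
pos 30 'd': at 9
pos 31 'd': at 10  → match P6@[30:31]
pos 32 'c': at 11  → match P1@[32:32],P2@[31:32],P3@[28:32]
pos 33 'b': at 7 (fail-walked)
pos 34 'a': at 8
pos 35 'd': at 9
pos 36 'd': at 10  → match P6@[35:36]
pos 37 'c': at 11  → match P1@[37:37],P2@[36:37],P3@[33:37]
pos 38 'a': at 1 (fail-walked)
pos 39 'd': at 2
pos 40 'c': at 6 (fail-walked)  → match P1@[40:40],P2@[39:40]
pos 41 'c': at 15 (fail-walked)  → match P1@[41:41]
pos 42 'b': at 16
pos 43 'd': at 19 (fail-walked)  → match P7@[42:43]
pos 44 'b': at 7 (fail-walked)
pos 45 'd': at 19  → match P7@[44:45]
pos 46 'b': at 7 (fail-walked)
pos 47 'd': at 19  → match P7@[46:47]
pos 48 'd': at 18 (fail-walked)  → match P6@[47:48]
pos 49 'd': at 18 (fail-walked)  → match P6@[48:49]
pos 50 'c': at 6 (fail-walked)  → match P1@[50:50],P2@[49:50]
pos 51 'd': at 5 (fail-walked)
pos 52 'd': at 18  → match P6@[51:52]
pos 53 'd': at 18 (fail-walked)  → match P6@[52:53]
pos 54 'a': at 1 (fail-walked)

Matches: [[1,7],[2,1],[2,2],[4,6],[8,6],[9,1],[9,2],[9,3],[11,7],[16,6],[17,1],[17,2],[17,3],[19,1],[21,4],[21,7],[31,6],[32,1],[32,2],[32,3],[36,6],[37,1],[37,2],[37,3],[40,1],[40,2],[41,1],[43,7],[45,7],[47,7],[48,6],[49,6],[50,1],[50,2],[52,6],[53,6]]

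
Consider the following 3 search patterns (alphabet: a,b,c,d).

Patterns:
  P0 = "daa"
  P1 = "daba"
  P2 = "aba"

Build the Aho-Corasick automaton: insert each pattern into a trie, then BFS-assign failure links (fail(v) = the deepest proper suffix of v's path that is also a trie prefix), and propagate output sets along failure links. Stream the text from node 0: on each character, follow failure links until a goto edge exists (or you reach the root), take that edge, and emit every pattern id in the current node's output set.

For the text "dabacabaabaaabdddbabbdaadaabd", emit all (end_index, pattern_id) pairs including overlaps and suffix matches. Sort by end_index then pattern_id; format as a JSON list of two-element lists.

Build automaton:
Trie nodes:
  0='ε' goto a→6 d→1
  1='d' goto a→2
  2='da' goto a→3 b→4
  3='daa' goto ·  ←P0
  4='dab' goto a→5
  5='daba' goto ·  ←P1
  6='a' goto b→7
  7='ab' goto a→8
  8='aba' goto ·  ←P2

Failure links (BFS by depth):
  n1('d'): parent n0 fail=0; on 'd' 0 → fail=0;  out ∅∪∅=∅
  n6('a'): parent n0 fail=0; on 'a' 0 → fail=0;  out ∅∪∅=∅
  n2('da'): parent n1 fail=0; on 'a' 0 → fail=6;  out ∅∪∅=∅
  n7('ab'): parent n6 fail=0; on 'b' 0 → fail=0;  out ∅∪∅=∅
  n3('daa'): parent n2 fail=6; on 'a' 6→0 → fail=6;  out {0}∪∅={0}
  n4('dab'): parent n2 fail=6; on 'b' 6 → fail=7;  out ∅∪∅=∅
  n8('aba'): parent n7 fail=0; on 'a' 0 → fail=6;  out {2}∪∅={2}
  n5('daba'): parent n4 fail=7; on 'a' 7 → fail=8;  out {1}∪{2}={1,2}

Run:
i=0 'd': node 0→1
i=1 'a': node 1→2
i=2 'b': node 2→4
i=3 'a': node 4→5  ** P1@[0:3],P2@[1:3]
i=4 'c': node 5→0 ·f
i=5 'a': node 0→6
i=6 'b': node 6→7
i=7 'a': node 7→8  ** P2@[5:7]
i=8 'a': node 8→6 ·f
i=9 'b': node 6→7
i=10 'a': node 7→8  ** P2@[8:10]
i=11 'a': node 8→6 ·f
i=12 'a': node 6→6 ·f
i=13 'b': node 6→7
i=14 'd': node 7→1 ·f
i=15 'd': node 1→1 ·f
i=16 'd': node 1→1 ·f
i=17 'b': node 1→0 ·f
i=18 'a': node 0→6
i=19 'b': node 6→7
i=20 'b': node 7→0 ·f
i=21 'd': node 0→1
i=22 'a': node 1→2
i=23 'a': node 2→3  ** P0@[21:23]
i=24 'd': node 3→1 ·f
i=25 'a': node 1→2
i=26 'a': node 2→3  ** P0@[24:26]
i=27 'b': node 3→7 ·f
i=28 'd': node 7→1 ·f

Matches: [[3,1],[3,2],[7,2],[10,2],[23,0],[26,0]]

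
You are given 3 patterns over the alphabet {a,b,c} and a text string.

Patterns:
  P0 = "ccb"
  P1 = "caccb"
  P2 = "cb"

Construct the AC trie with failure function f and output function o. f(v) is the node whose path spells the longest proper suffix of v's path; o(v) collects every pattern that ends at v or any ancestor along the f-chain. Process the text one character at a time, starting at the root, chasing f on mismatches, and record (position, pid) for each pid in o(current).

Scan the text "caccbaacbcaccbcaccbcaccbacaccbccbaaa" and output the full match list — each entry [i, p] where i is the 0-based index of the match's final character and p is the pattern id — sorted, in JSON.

Build:
Trie (insert patterns):
  0='ε' goto c→1
  1='c' goto a→4 b→8 c→2
  2='cc' goto b→3
  3='ccb' goto ·  [P0 ends]
  4='ca' goto c→5
  5='cac' goto c→6
  6='cacc' goto b→7
  7='caccb' goto ·  [P1 ends]
  8='cb' goto ·  [P2 ends]

BFS fail/out derivation:
  n1('c'): parent n0 fail=0; on 'c' 0 → fail=0;  out ∅∪∅=∅
  n2('cc'): parent n1 fail=0; on 'c' 0 → fail=1;  out ∅∪∅=∅
  n4('ca'): parent n1 fail=0; on 'a' 0 → fail=0;  out ∅∪∅=∅
  n8('cb'): parent n1 fail=0; on 'b' 0 → fail=0;  out {2}∪∅={2}
  n3('ccb'): parent n2 fail=1; on 'b' 1 → fail=8;  out {0}∪{2}={0,2}
  n5('cac'): parent n4 fail=0; on 'c' 0 → fail=1;  out ∅∪∅=∅
  n6('cacc'): parent n5 fail=1; on 'c' 1 → fail=2;  out ∅∪∅=∅
  n7('caccb'): parent n6 fail=2; on 'b' 2 → fail=3;  out {1}∪{0,2}={0,1,2}

Run:
pos 0 'c': at 1
pos 1 'a': at 4
pos 2 'c': at 5
pos 3 'c': at 6
pos 4 'b': at 7  ** P0@[2:4],P1@[0:4],P2@[3:4]
pos 5 'a': at 0 (via fail)
pos 6 'a': at 0
pos 7 'c': at 1
pos 8 'b': at 8  ** P2@[7:8]
pos 9 'c': at 1 (via fail)
pos 10 'a': at 4
pos 11 'c': at 5
pos 12 'c': at 6
pos 13 'b': at 7  ** P0@[11:13],P1@[9:13],P2@[12:13]
pos 14 'c': at 1 (via fail)
pos 15 'a': at 4
pos 16 'c': at 5
pos 17 'c': at 6
pos 18 'b': at 7  ** P0@[16:18],P1@[14:18],P2@[17:18]
pos 19 'c': at 1 (via fail)
pos 20 'a': at 4
pos 21 'c': at 5
pos 22 'c': at 6
pos 23 'b': at 7  ** P0@[21:23],P1@[19:23],P2@[22:23]
pos 24 'a': at 0 (via fail)
pos 25 'c': at 1
pos 26 'a': at 4
pos 27 'c': at 5
pos 28 'c': at 6
pos 29 'b': at 7  ** P0@[27:29],P1@[25:29],P2@[28:29]
pos 30 'c': at 1 (via fail)
pos 31 'c': at 2
pos 32 'b': at 3  ** P0@[30:32],P2@[31:32]
pos 33 'a': at 0 (via fail)
pos 34 'a': at 0
pos 35 'a': at 0

All matches (sorted): [[4,0],[4,1],[4,2],[8,2],[13,0],[13,1],[13,2],[18,0],[18,1],[18,2],[23,0],[23,1],[23,2],[29,0],[29,1],[29,2],[32,0],[32,2]]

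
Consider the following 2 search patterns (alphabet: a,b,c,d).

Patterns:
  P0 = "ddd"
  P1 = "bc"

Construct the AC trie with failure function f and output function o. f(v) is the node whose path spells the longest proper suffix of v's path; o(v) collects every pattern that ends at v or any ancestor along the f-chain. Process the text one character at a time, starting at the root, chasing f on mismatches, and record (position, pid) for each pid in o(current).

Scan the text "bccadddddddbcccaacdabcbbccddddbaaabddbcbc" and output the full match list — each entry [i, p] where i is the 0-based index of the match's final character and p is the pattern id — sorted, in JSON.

Construct AC machine:
Trie nodes:
  0='ε' goto b→4 d→1
  1='d' goto d→2
  2='dd' goto d→3
  3='ddd' goto ·  [P0 ends]
  4='b' goto c→5
  5='bc' goto ·  [P1 ends]

BFS fail/out derivation:
  n1('d'): parent n0 fail=0; on 'd' 0 → fail=0;  out ∅∪∅=∅
  n4('b'): parent n0 fail=0; on 'b' 0 → fail=0;  out ∅∪∅=∅
  n2('dd'): parent n1 fail=0; on 'd' 0 → fail=1;  out ∅∪∅=∅
  n5('bc'): parent n4 fail=0; on 'c' 0 → fail=0;  out {1}∪∅={1}
  n3('ddd'): parent n2 fail=1; on 'd' 1 → fail=2;  out {0}∪∅={0}

Text stream:
pos 0 'b': at 4
pos 1 'c': at 5  → match P1@[0:1]
pos 2 'c': at 0 (fail-walked)
pos 3 'a': at 0
pos 4 'd': at 1
pos 5 'd': at 2
pos 6 'd': at 3  → match P0@[4:6]
pos 7 'd': at 3 (fail-walked)  → match P0@[5:7]
pos 8 'd': at 3 (fail-walked)  → match P0@[6:8]
pos 9 'd': at 3 (fail-walked)  → match P0@[7:9]
pos 10 'd': at 3 (fail-walked)  → match P0@[8:10]
pos 11 'b': at 4 (fail-walked)
pos 12 'c': at 5  → match P1@[11:12]
pos 13 'c': at 0 (fail-walked)
pos 14 'c': at 0
pos 15 'a': at 0
pos 16 'a': at 0
pos 17 'c': at 0
pos 18 'd': at 1
pos 19 'a': at 0 (fail-walked)
pos 20 'b': at 4
pos 21 'c': at 5  → match P1@[20:21]
pos 22 'b': at 4 (fail-walked)
pos 23 'b': at 4 (fail-walked)
pos 24 'c': at 5  → match P1@[23:24]
pos 25 'c': at 0 (fail-walked)
pos 26 'd': at 1
pos 27 'd': at 2
pos 28 'd': at 3  → match P0@[26:28]
pos 29 'd': at 3 (fail-walked)  → match P0@[27:29]
pos 30 'b': at 4 (fail-walked)
pos 31 'a': at 0 (fail-walked)
pos 32 'a': at 0
pos 33 'a': at 0
pos 34 'b': at 4
pos 35 'd': at 1 (fail-walked)
pos 36 'd': at 2
pos 37 'b': at 4 (fail-walked)
pos 38 'c': at 5  → match P1@[37:38]
pos 39 'b': at 4 (fail-walked)
pos 40 'c': at 5  → match P1@[39:40]

All matches (sorted): [[1,1],[6,0],[7,0],[8,0],[9,0],[10,0],[12,1],[21,1],[24,1],[28,0],[29,0],[38,1],[40,1]]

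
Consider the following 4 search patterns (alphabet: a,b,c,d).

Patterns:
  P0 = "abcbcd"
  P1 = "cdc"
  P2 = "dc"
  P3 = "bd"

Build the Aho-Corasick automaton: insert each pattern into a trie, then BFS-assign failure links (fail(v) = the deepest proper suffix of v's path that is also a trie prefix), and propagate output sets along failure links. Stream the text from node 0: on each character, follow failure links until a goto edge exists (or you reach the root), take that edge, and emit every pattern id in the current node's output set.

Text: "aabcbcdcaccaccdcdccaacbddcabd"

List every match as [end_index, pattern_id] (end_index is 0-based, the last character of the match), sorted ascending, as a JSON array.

Construct AC machine:
Trie (insert patterns):
  0='ε' goto a→1 b→12 c→7 d→10
  1='a' goto b→2
  2='ab' goto c→3
  3='abc' goto b→4
  4='abcb' goto c→5
  5='abcbc' goto d→6
  6='abcbcd' goto ·  [P0 ends]
  7='c' goto d→8
  8='cd' goto c→9
  9='cdc' goto ·  [P1 ends]
  10='d' goto c→11
  11='dc' goto ·  [P2 ends]
  12='b' goto d→13
  13='bd' goto ·  [P3 ends]

BFS fail/out derivation:
  fail(1) 'a': from fail(0)=0 chase 'a': 0 ⇒ 0;  out=∅∪out(0)=∅
  fail(7) 'c': from fail(0)=0 chase 'c': 0 ⇒ 0;  out=∅∪out(0)=∅
  fail(10) 'd': from fail(0)=0 chase 'd': 0 ⇒ 0;  out=∅∪out(0)=∅
  fail(12) 'b': from fail(0)=0 chase 'b': 0 ⇒ 0;  out=∅∪out(0)=∅
  fail(2) 'ab': from fail(1)=0 chase 'b': 0 ⇒ 12;  out=∅∪out(12)=∅
  fail(8) 'cd': from fail(7)=0 chase 'd': 0 ⇒ 10;  out=∅∪out(10)=∅
  fail(11) 'dc': from fail(10)=0 chase 'c': 0 ⇒ 7;  out={2}∪out(7)={2}
  fail(13) 'bd': from fail(12)=0 chase 'd': 0 ⇒ 10;  out={3}∪out(10)={3}
  fail(3) 'abc': from fail(2)=12 chase 'c': 12→0 ⇒ 7;  out=∅∪out(7)=∅
  fail(9) 'cdc': from fail(8)=10 chase 'c': 10 ⇒ 11;  out={1}∪out(11)={1,2}
  fail(4) 'abcb': from fail(3)=7 chase 'b': 7→0 ⇒ 12;  out=∅∪out(12)=∅
  fail(5) 'abcbc': from fail(4)=12 chase 'c': 12→0 ⇒ 7;  out=∅∪out(7)=∅
  fail(6) 'abcbcd': from fail(5)=7 chase 'd': 7 ⇒ 8;  out={0}∪out(8)={0}

Text stream:
pos 0 'a': at 1
pos 1 'a': at 1 (fail-walked)
pos 2 'b': at 2
pos 3 'c': at 3
pos 4 'b': at 4
pos 5 'c': at 5
pos 6 'd': at 6  emit P0@[1:6]
pos 7 'c': at 9 (fail-walked)  emit P1@[5:7],P2@[6:7]
pos 8 'a': at 1 (fail-walked)
pos 9 'c': at 7 (fail-walked)
pos 10 'c': at 7 (fail-walked)
pos 11 'a': at 1 (fail-walked)
pos 12 'c': at 7 (fail-walked)
pos 13 'c': at 7 (fail-walked)
pos 14 'd': at 8
pos 15 'c': at 9  emit P1@[13:15],P2@[14:15]
pos 16 'd': at 8 (fail-walked)
pos 17 'c': at 9  emit P1@[15:17],P2@[16:17]
pos 18 'c': at 7 (fail-walked)
pos 19 'a': at 1 (fail-walked)
pos 20 'a': at 1 (fail-walked)
pos 21 'c': at 7 (fail-walked)
pos 22 'b': at 12 (fail-walked)
pos 23 'd': at 13  emit P3@[22:23]
pos 24 'd': at 10 (fail-walked)
pos 25 'c': at 11  emit P2@[24:25]
pos 26 'a': at 1 (fail-walked)
pos 27 'b': at 2
pos 28 'd': at 13 (fail-walked)  emit P3@[27:28]

Result: [[6,0],[7,1],[7,2],[15,1],[15,2],[17,1],[17,2],[23,3],[25,2],[28,3]]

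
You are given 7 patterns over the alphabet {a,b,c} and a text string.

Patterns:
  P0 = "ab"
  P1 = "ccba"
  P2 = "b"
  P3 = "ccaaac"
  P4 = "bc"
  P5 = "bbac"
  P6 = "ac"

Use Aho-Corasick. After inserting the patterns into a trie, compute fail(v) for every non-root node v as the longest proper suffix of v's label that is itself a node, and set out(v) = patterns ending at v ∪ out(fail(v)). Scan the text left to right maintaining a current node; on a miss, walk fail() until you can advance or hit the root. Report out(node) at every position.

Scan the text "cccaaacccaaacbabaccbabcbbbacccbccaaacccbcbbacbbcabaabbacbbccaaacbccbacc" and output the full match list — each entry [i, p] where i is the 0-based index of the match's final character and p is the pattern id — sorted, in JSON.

Build automaton:
Trie nodes:
  n0 'ε': a→1 b→7 c→3
  n1 'a': b→2 c→16
  n2 'ab': ·  ←P0
  n3 'c': c→4
  n4 'cc': a→8 b→5
  n5 'ccb': a→6
  n6 'ccba': ·  ←P1
  n7 'b': b→13 c→12  ←P2
  n8 'cca': a→9
  n9 'ccaa': a→10
  n10 'ccaaa': c→11
  n11 'ccaaac': ·  ←P3
  n12 'bc': ·  ←P4
  n13 'bb': a→14
  n14 'bba': c→15
  n15 'bbac': ·  ←P5
  n16 'ac': ·  ←P6

Failure links (BFS by depth):
  n1('a'): parent n0 fail=0; on 'a' 0 → fail=0;  out ∅∪∅=∅
  n3('c'): parent n0 fail=0; on 'c' 0 → fail=0;  out ∅∪∅=∅
  n7('b'): parent n0 fail=0; on 'b' 0 → fail=0;  out {2}∪∅={2}
  n2('ab'): parent n1 fail=0; on 'b' 0 → fail=7;  out {0}∪{2}={0,2}
  n4('cc'): parent n3 fail=0; on 'c' 0 → fail=3;  out ∅∪∅=∅
  n12('bc'): parent n7 fail=0; on 'c' 0 → fail=3;  out {4}∪∅={4}
  n13('bb'): parent n7 fail=0; on 'b' 0 → fail=7;  out ∅∪{2}={2}
  n16('ac'): parent n1 fail=0; on 'c' 0 → fail=3;  out {6}∪∅={6}
  n5('ccb'): parent n4 fail=3; on 'b' 3→0 → fail=7;  out ∅∪{2}={2}
  n8('cca'): parent n4 fail=3; on 'a' 3→0 → fail=1;  out ∅∪∅=∅
  n14('bba'): parent n13 fail=7; on 'a' 7→0 → fail=1;  out ∅∪∅=∅
  n6('ccba'): parent n5 fail=7; on 'a' 7→0 → fail=1;  out {1}∪∅={1}
  n9('ccaa'): parent n8 fail=1; on 'a' 1→0 → fail=1;  out ∅∪∅=∅
  n15('bbac'): parent n14 fail=1; on 'c' 1 → fail=16;  out {5}∪{6}={5,6}
  n10('ccaaa'): parent n9 fail=1; on 'a' 1→0 → fail=1;  out ∅∪∅=∅
  n11('ccaaac'): parent n10 fail=1; on 'c' 1 → fail=16;  out {3}∪{6}={3,6}

Scan:
pos 0 'c': at 3
pos 1 'c': at 4
pos 2 'c': at 4 (via fail)
pos 3 'a': at 8
pos 4 'a': at 9
pos 5 'a': at 10
pos 6 'c': at 11  emit P3@[1:6],P6@[5:6]
pos 7 'c': at 4 (via fail)
pos 8 'c': at 4 (via fail)
pos 9 'a': at 8
pos 10 'a': at 9
pos 11 'a': at 10
pos 12 'c': at 11  emit P3@[7:12],P6@[11:12]
pos 13 'b': at 7 (via fail)  emit P2@[13:13]
pos 14 'a': at 1 (via fail)
pos 15 'b': at 2  emit P0@[14:15],P2@[15:15]
pos 16 'a': at 1 (via fail)
pos 17 'c': at 16  emit P6@[16:17]
pos 18 'c': at 4 (via fail)
pos 19 'b': at 5  emit P2@[19:19]
pos 20 'a': at 6  emit P1@[17:20]
pos 21 'b': at 2 (via fail)  emit P0@[20:21],P2@[21:21]
pos 22 'c': at 12 (via fail)  emit P4@[21:22]
pos 23 'b': at 7 (via fail)  emit P2@[23:23]
pos 24 'b': at 13  emit P2@[24:24]
pos 25 'b': at 13 (via fail)  emit P2@[25:25]
pos 26 'a': at 14
pos 27 'c': at 15  emit P5@[24:27],P6@[26:27]
pos 28 'c': at 4 (via fail)
pos 29 'c': at 4 (via fail)
pos 30 'b': at 5  emit P2@[30:30]
pos 31 'c': at 12 (via fail)  emit P4@[30:31]
pos 32 'c': at 4 (via fail)
pos 33 'a': at 8
pos 34 'a': at 9
pos 35 'a': at 10
pos 36 'c': at 11  emit P3@[31:36],P6@[35:36]
pos 37 'c': at 4 (via fail)
pos 38 'c': at 4 (via fail)
pos 39 'b': at 5  emit P2@[39:39]
pos 40 'c': at 12 (via fail)  emit P4@[39:40]
pos 41 'b': at 7 (via fail)  emit P2@[41:41]
pos 42 'b': at 13  emit P2@[42:42]
pos 43 'a': at 14
pos 44 'c': at 15  emit P5@[41:44],P6@[43:44]
pos 45 'b': at 7 (via fail)  emit P2@[45:45]
pos 46 'b': at 13  emit P2@[46:46]
pos 47 'c': at 12 (via fail)  emit P4@[46:47]
pos 48 'a': at 1 (via fail)
pos 49 'b': at 2  emit P0@[48:49],P2@[49:49]
pos 50 'a': at 1 (via fail)
pos 51 'a': at 1 (via fail)
pos 52 'b': at 2  emit P0@[51:52],P2@[52:52]
pos 53 'b': at 13 (via fail)  emit P2@[53:53]
pos 54 'a': at 14
pos 55 'c': at 15  emit P5@[52:55],P6@[54:55]
pos 56 'b': at 7 (via fail)  emit P2@[56:56]
pos 57 'b': at 13  emit P2@[57:57]
pos 58 'c': at 12 (via fail)  emit P4@[57:58]
pos 59 'c': at 4 (via fail)
pos 60 'a': at 8
pos 61 'a': at 9
pos 62 'a': at 10
pos 63 'c': at 11  emit P3@[58:63],P6@[62:63]
pos 64 'b': at 7 (via fail)  emit P2@[64:64]
pos 65 'c': at 12  emit P4@[64:65]
pos 66 'c': at 4 (via fail)
pos 67 'b': at 5  emit P2@[67:67]
pos 68 'a': at 6  emit P1@[65:68]
pos 69 'c': at 16 (via fail)  emit P6@[68:69]
pos 70 'c': at 4 (via fail)

All matches (sorted): [[6,3],[6,6],[12,3],[12,6],[13,2],[15,0],[15,2],[17,6],[19,2],[20,1],[21,0],[21,2],[22,4],[23,2],[24,2],[25,2],[27,5],[27,6],[30,2],[31,4],[36,3],[36,6],[39,2],[40,4],[41,2],[42,2],[44,5],[44,6],[45,2],[46,2],[47,4],[49,0],[49,2],[52,0],[52,2],[53,2],[55,5],[55,6],[56,2],[57,2],[58,4],[63,3],[63,6],[64,2],[65,4],[67,2],[68,1],[69,6]]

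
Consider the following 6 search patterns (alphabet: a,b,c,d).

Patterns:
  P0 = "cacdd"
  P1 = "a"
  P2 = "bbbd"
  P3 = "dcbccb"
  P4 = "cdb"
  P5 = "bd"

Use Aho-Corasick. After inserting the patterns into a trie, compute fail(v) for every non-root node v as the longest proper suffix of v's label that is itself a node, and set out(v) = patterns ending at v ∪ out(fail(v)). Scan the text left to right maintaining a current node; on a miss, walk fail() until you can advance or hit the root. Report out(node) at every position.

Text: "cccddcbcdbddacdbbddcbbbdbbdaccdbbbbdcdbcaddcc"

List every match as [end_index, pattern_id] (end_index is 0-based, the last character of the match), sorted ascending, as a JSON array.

Build automaton:
Trie (insert patterns):
  n0 'ε': a→6 b→7 c→1 d→11
  n1 'c': a→2 d→17
  n2 'ca': c→3
  n3 'cac': d→4
  n4 'cacd': d→5
  n5 'cacdd': ·  ←P0
  n6 'a': ·  ←P1
  n7 'b': b→8 d→19
  n8 'bb': b→9
  n9 'bbb': d→10
  n10 'bbbd': ·  ←P2
  n11 'd': c→12
  n12 'dc': b→13
  n13 'dcb': c→14
  n14 'dcbc': c→15
  n15 'dcbcc': b→16
  n16 'dcbccb': ·  ←P3
  n17 'cd': b→18
  n18 'cdb': ·  ←P4
  n19 'bd': ·  ←P5

Failure links (BFS by depth):
  fail(1) 'c': from fail(0)=0 chase 'c': 0 ⇒ 0;  out=∅∪out(0)=∅
  fail(6) 'a': from fail(0)=0 chase 'a': 0 ⇒ 0;  out={1}∪out(0)={1}
  fail(7) 'b': from fail(0)=0 chase 'b': 0 ⇒ 0;  out=∅∪out(0)=∅
  fail(11) 'd': from fail(0)=0 chase 'd': 0 ⇒ 0;  out=∅∪out(0)=∅
  fail(2) 'ca': from fail(1)=0 chase 'a': 0 ⇒ 6;  out=∅∪out(6)={1}
  fail(8) 'bb': from fail(7)=0 chase 'b': 0 ⇒ 7;  out=∅∪out(7)=∅
  fail(12) 'dc': from fail(11)=0 chase 'c': 0 ⇒ 1;  out=∅∪out(1)=∅
  fail(17) 'cd': from fail(1)=0 chase 'd': 0 ⇒ 11;  out=∅∪out(11)=∅
  fail(19) 'bd': from fail(7)=0 chase 'd': 0 ⇒ 11;  out={5}∪out(11)={5}
  fail(3) 'cac': from fail(2)=6 chase 'c': 6→0 ⇒ 1;  out=∅∪out(1)=∅
  fail(9) 'bbb': from fail(8)=7 chase 'b': 7 ⇒ 8;  out=∅∪out(8)=∅
  fail(13) 'dcb': from fail(12)=1 chase 'b': 1→0 ⇒ 7;  out=∅∪out(7)=∅
  fail(18) 'cdb': from fail(17)=11 chase 'b': 11→0 ⇒ 7;  out={4}∪out(7)={4}
  fail(4) 'cacd': from fail(3)=1 chase 'd': 1 ⇒ 17;  out=∅∪out(17)=∅
  fail(10) 'bbbd': from fail(9)=8 chase 'd': 8→7 ⇒ 19;  out={2}∪out(19)={2,5}
  fail(14) 'dcbc': from fail(13)=7 chase 'c': 7→0 ⇒ 1;  out=∅∪out(1)=∅
  fail(5) 'cacdd': from fail(4)=17 chase 'd': 17→11→0 ⇒ 11;  out={0}∪out(11)={0}
  fail(15) 'dcbcc': from fail(14)=1 chase 'c': 1→0 ⇒ 1;  out=∅∪out(1)=∅
  fail(16) 'dcbccb': from fail(15)=1 chase 'b': 1→0 ⇒ 7;  out={3}∪out(7)={3}

Run:
i=0 'c': node 0→1
i=1 'c': node 1→1 (via fail)
i=2 'c': node 1→1 (via fail)
i=3 'd': node 1→17
i=4 'd': node 17→11 (via fail)
i=5 'c': node 11→12
i=6 'b': node 12→13
i=7 'c': node 13→14
i=8 'd': node 14→17 (via fail)
i=9 'b': node 17→18  ** P4@[7:9]
i=10 'd': node 18→19 (via fail)  ** P5@[9:10]
i=11 'd': node 19→11 (via fail)
i=12 'a': node 11→6 (via fail)  ** P1@[12:12]
i=13 'c': node 6→1 (via fail)
i=14 'd': node 1→17
i=15 'b': node 17→18  ** P4@[13:15]
i=16 'b': node 18→8 (via fail)
i=17 'd': node 8→19 (via fail)  ** P5@[16:17]
i=18 'd': node 19→11 (via fail)
i=19 'c': node 11→12
i=20 'b': node 12→13
i=21 'b': node 13→8 (via fail)
i=22 'b': node 8→9
i=23 'd': node 9→10  ** P2@[20:23],P5@[22:23]
i=24 'b': node 10→7 (via fail)
i=25 'b': node 7→8
i=26 'd': node 8→19 (via fail)  ** P5@[25:26]
i=27 'a': node 19→6 (via fail)  ** P1@[27:27]
i=28 'c': node 6→1 (via fail)
i=29 'c': node 1→1 (via fail)
i=30 'd': node 1→17
i=31 'b': node 17→18  ** P4@[29:31]
i=32 'b': node 18→8 (via fail)
i=33 'b': node 8→9
i=34 'b': node 9→9 (via fail)
i=35 'd': node 9→10  ** P2@[32:35],P5@[34:35]
i=36 'c': node 10→12 (via fail)
i=37 'd': node 12→17 (via fail)
i=38 'b': node 17→18  ** P4@[36:38]
i=39 'c': node 18→1 (via fail)
i=40 'a': node 1→2  ** P1@[40:40]
i=41 'd': node 2→11 (via fail)
i=42 'd': node 11→11 (via fail)
i=43 'c': node 11→12
i=44 'c': node 12→1 (via fail)

Matches: [[9,4],[10,5],[12,1],[15,4],[17,5],[23,2],[23,5],[26,5],[27,1],[31,4],[35,2],[35,5],[38,4],[40,1]]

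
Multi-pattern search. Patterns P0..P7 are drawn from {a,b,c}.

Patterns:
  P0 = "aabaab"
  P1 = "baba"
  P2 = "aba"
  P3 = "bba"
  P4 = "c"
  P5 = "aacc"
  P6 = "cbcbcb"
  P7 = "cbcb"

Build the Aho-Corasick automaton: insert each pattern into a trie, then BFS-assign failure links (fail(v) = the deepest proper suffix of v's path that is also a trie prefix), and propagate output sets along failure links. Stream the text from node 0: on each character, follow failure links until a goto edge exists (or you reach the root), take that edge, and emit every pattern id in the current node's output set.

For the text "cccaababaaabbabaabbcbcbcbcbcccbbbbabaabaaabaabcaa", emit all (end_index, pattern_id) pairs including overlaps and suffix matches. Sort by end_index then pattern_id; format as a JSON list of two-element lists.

Build automaton:
Trie nodes:
  n0 'ε': a→1 b→7 c→15
  n1 'a': a→2 b→11
  n2 'aa': b→3 c→16
  n3 'aab': a→4
  n4 'aaba': a→5
  n5 'aabaa': b→6
  n6 'aabaab': ·  [P0 ends]
  n7 'b': a→8 b→13
  n8 'ba': b→9
  n9 'bab': a→10
  n10 'baba': ·  [P1 ends]
  n11 'ab': a→12
  n12 'aba': ·  [P2 ends]
  n13 'bb': a→14
  n14 'bba': ·  [P3 ends]
  n15 'c': b→18  [P4 ends]
  n16 'aac': c→17
  n17 'aacc': ·  [P5 ends]
  n18 'cb': c→19
  n19 'cbc': b→20
  n20 'cbcb': c→21  [P7 ends]
  n21 'cbcbc': b→22
  n22 'cbcbcb': ·  [P6 ends]

BFS fail/out derivation:
  n1('a'): parent n0 fail=0; on 'a' 0 → fail=0;  out ∅∪∅=∅
  n7('b'): parent n0 fail=0; on 'b' 0 → fail=0;  out ∅∪∅=∅
  n15('c'): parent n0 fail=0; on 'c' 0 → fail=0;  out {4}∪∅={4}
  n2('aa'): parent n1 fail=0; on 'a' 0 → fail=1;  out ∅∪∅=∅
  n8('ba'): parent n7 fail=0; on 'a' 0 → fail=1;  out ∅∪∅=∅
  n11('ab'): parent n1 fail=0; on 'b' 0 → fail=7;  out ∅∪∅=∅
  n13('bb'): parent n7 fail=0; on 'b' 0 → fail=7;  out ∅∪∅=∅
  n18('cb'): parent n15 fail=0; on 'b' 0 → fail=7;  out ∅∪∅=∅
  n3('aab'): parent n2 fail=1; on 'b' 1 → fail=11;  out ∅∪∅=∅
  n9('bab'): parent n8 fail=1; on 'b' 1 → fail=11;  out ∅∪∅=∅
  n12('aba'): parent n11 fail=7; on 'a' 7 → fail=8;  out {2}∪∅={2}
  n14('bba'): parent n13 fail=7; on 'a' 7 → fail=8;  out {3}∪∅={3}
  n16('aac'): parent n2 fail=1; on 'c' 1→0 → fail=15;  out ∅∪{4}={4}
  n19('cbc'): parent n18 fail=7; on 'c' 7→0 → fail=15;  out ∅∪{4}={4}
  n4('aaba'): parent n3 fail=11; on 'a' 11 → fail=12;  out ∅∪{2}={2}
  n10('baba'): parent n9 fail=11; on 'a' 11 → fail=12;  out {1}∪{2}={1,2}
  n17('aacc'): parent n16 fail=15; on 'c' 15→0 → fail=15;  out {5}∪{4}={4,5}
  n20('cbcb'): parent n19 fail=15; on 'b' 15 → fail=18;  out {7}∪∅={7}
  n5('aabaa'): parent n4 fail=12; on 'a' 12→8→1 → fail=2;  out ∅∪∅=∅
  n21('cbcbc'): parent n20 fail=18; on 'c' 18 → fail=19;  out ∅∪{4}={4}
  n6('aabaab'): parent n5 fail=2; on 'b' 2 → fail=3;  out {0}∪∅={0}
  n22('cbcbcb'): parent n21 fail=19; on 'b' 19 → fail=20;  out {6}∪{7}={6,7}

Scan:
[0] read 'c'  n0⇒n15  emit P4@[0:0]
[1] read 'c'  n15⇒n15 (via fail)  emit P4@[1:1]
[2] read 'c'  n15⇒n15 (via fail)  emit P4@[2:2]
[3] read 'a'  n15⇒n1 (via fail)
[4] read 'a'  n1⇒n2
[5] read 'b'  n2⇒n3
[6] read 'a'  n3⇒n4  emit P2@[4:6]
[7] read 'b'  n4⇒n9 (via fail)
[8] read 'a'  n9⇒n10  emit P1@[5:8],P2@[6:8]
[9] read 'a'  n10⇒n2 (via fail)
[10] read 'a'  n2⇒n2 (via fail)
[11] read 'b'  n2⇒n3
[12] read 'b'  n3⇒n13 (via fail)
[13] read 'a'  n13⇒n14  emit P3@[11:13]
[14] read 'b'  n14⇒n9 (via fail)
[15] read 'a'  n9⇒n10  emit P1@[12:15],P2@[13:15]
[16] read 'a'  n10⇒n2 (via fail)
[17] read 'b'  n2⇒n3
[18] read 'b'  n3⇒n13 (via fail)
[19] read 'c'  n13⇒n15 (via fail)  emit P4@[19:19]
[20] read 'b'  n15⇒n18
[21] read 'c'  n18⇒n19  emit P4@[21:21]
[22] read 'b'  n19⇒n20  emit P7@[19:22]
[23] read 'c'  n20⇒n21  emit P4@[23:23]
[24] read 'b'  n21⇒n22  emit P6@[19:24],P7@[21:24]
[25] read 'c'  n22⇒n21 (via fail)  emit P4@[25:25]
[26] read 'b'  n21⇒n22  emit P6@[21:26],P7@[23:26]
[27] read 'c'  n22⇒n21 (via fail)  emit P4@[27:27]
[28] read 'c'  n21⇒n15 (via fail)  emit P4@[28:28]
[29] read 'c'  n15⇒n15 (via fail)  emit P4@[29:29]
[30] read 'b'  n15⇒n18
[31] read 'b'  n18⇒n13 (via fail)
[32] read 'b'  n13⇒n13 (via fail)
[33] read 'b'  n13⇒n13 (via fail)
[34] read 'a'  n13⇒n14  emit P3@[32:34]
[35] read 'b'  n14⇒n9 (via fail)
[36] read 'a'  n9⇒n10  emit P1@[33:36],P2@[34:36]
[37] read 'a'  n10⇒n2 (via fail)
[38] read 'b'  n2⇒n3
[39] read 'a'  n3⇒n4  emit P2@[37:39]
[40] read 'a'  n4⇒n5
[41] read 'a'  n5⇒n2 (via fail)
[42] read 'b'  n2⇒n3
[43] read 'a'  n3⇒n4  emit P2@[41:43]
[44] read 'a'  n4⇒n5
[45] read 'b'  n5⇒n6  emit P0@[40:45]
[46] read 'c'  n6⇒n15 (via fail)  emit P4@[46:46]
[47] read 'a'  n15⇒n1 (via fail)
[48] read 'a'  n1⇒n2

Result: [[0,4],[1,4],[2,4],[6,2],[8,1],[8,2],[13,3],[15,1],[15,2],[19,4],[21,4],[22,7],[23,4],[24,6],[24,7],[25,4],[26,6],[26,7],[27,4],[28,4],[29,4],[34,3],[36,1],[36,2],[39,2],[43,2],[45,0],[46,4]]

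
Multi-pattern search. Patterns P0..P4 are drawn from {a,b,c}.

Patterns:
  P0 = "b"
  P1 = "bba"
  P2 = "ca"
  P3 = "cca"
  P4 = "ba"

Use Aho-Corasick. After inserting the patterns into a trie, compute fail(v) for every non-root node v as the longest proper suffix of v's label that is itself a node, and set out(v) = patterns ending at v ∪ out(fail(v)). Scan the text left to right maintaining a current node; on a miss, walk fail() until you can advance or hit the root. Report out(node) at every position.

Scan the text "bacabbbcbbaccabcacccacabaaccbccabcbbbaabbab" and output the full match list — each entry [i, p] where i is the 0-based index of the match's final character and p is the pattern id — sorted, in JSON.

Build:
Trie (insert patterns):
  0='ε' goto b→1 c→4
  1='b' goto a→8 b→2  ←P0
  2='bb' goto a→3
  3='bba' goto ·  ←P1
  4='c' goto a→5 c→6
  5='ca' goto ·  ←P2
  6='cc' goto a→7
  7='cca' goto ·  ←P3
  8='ba' goto ·  ←P4

BFS fail/out derivation:
  n1('b'): parent n0 fail=0; on 'b' 0 → fail=0;  out {0}∪∅={0}
  n4('c'): parent n0 fail=0; on 'c' 0 → fail=0;  out ∅∪∅=∅
  n2('bb'): parent n1 fail=0; on 'b' 0 → fail=1;  out ∅∪{0}={0}
  n5('ca'): parent n4 fail=0; on 'a' 0 → fail=0;  out {2}∪∅={2}
  n6('cc'): parent n4 fail=0; on 'c' 0 → fail=4;  out ∅∪∅=∅
  n8('ba'): parent n1 fail=0; on 'a' 0 → fail=0;  out {4}∪∅={4}
  n3('bba'): parent n2 fail=1; on 'a' 1 → fail=8;  out {1}∪{4}={1,4}
  n7('cca'): parent n6 fail=4; on 'a' 4 → fail=5;  out {3}∪{2}={2,3}

Scan:
i=0 'b': node 0→1  ** P0@[0:0]
i=1 'a': node 1→8  ** P4@[0:1]
i=2 'c': node 8→4 (via fail)
i=3 'a': node 4→5  ** P2@[2:3]
i=4 'b': node 5→1 (via fail)  ** P0@[4:4]
i=5 'b': node 1→2  ** P0@[5:5]
i=6 'b': node 2→2 (via fail)  ** P0@[6:6]
i=7 'c': node 2→4 (via fail)
i=8 'b': node 4→1 (via fail)  ** P0@[8:8]
i=9 'b': node 1→2  ** P0@[9:9]
i=10 'a': node 2→3  ** P1@[8:10],P4@[9:10]
i=11 'c': node 3→4 (via fail)
i=12 'c': node 4→6
i=13 'a': node 6→7  ** P2@[12:13],P3@[11:13]
i=14 'b': node 7→1 (via fail)  ** P0@[14:14]
i=15 'c': node 1→4 (via fail)
i=16 'a': node 4→5  ** P2@[15:16]
i=17 'c': node 5→4 (via fail)
i=18 'c': node 4→6
i=19 'c': node 6→6 (via fail)
i=20 'a': node 6→7  ** P2@[19:20],P3@[18:20]
i=21 'c': node 7→4 (via fail)
i=22 'a': node 4→5  ** P2@[21:22]
i=23 'b': node 5→1 (via fail)  ** P0@[23:23]
i=24 'a': node 1→8  ** P4@[23:24]
i=25 'a': node 8→0 (via fail)
i=26 'c': node 0→4
i=27 'c': node 4→6
i=28 'b': node 6→1 (via fail)  ** P0@[28:28]
i=29 'c': node 1→4 (via fail)
i=30 'c': node 4→6
i=31 'a': node 6→7  ** P2@[30:31],P3@[29:31]
i=32 'b': node 7→1 (via fail)  ** P0@[32:32]
i=33 'c': node 1→4 (via fail)
i=34 'b': node 4→1 (via fail)  ** P0@[34:34]
i=35 'b': node 1→2  ** P0@[35:35]
i=36 'b': node 2→2 (via fail)  ** P0@[36:36]
i=37 'a': node 2→3  ** P1@[35:37],P4@[36:37]
i=38 'a': node 3→0 (via fail)
i=39 'b': node 0→1  ** P0@[39:39]
i=40 'b': node 1→2  ** P0@[40:40]
i=41 'a': node 2→3  ** P1@[39:41],P4@[40:41]
i=42 'b': node 3→1 (via fail)  ** P0@[42:42]

Matches: [[0,0],[1,4],[3,2],[4,0],[5,0],[6,0],[8,0],[9,0],[10,1],[10,4],[13,2],[13,3],[14,0],[16,2],[20,2],[20,3],[22,2],[23,0],[24,4],[28,0],[31,2],[31,3],[32,0],[34,0],[35,0],[36,0],[37,1],[37,4],[39,0],[40,0],[41,1],[41,4],[42,0]]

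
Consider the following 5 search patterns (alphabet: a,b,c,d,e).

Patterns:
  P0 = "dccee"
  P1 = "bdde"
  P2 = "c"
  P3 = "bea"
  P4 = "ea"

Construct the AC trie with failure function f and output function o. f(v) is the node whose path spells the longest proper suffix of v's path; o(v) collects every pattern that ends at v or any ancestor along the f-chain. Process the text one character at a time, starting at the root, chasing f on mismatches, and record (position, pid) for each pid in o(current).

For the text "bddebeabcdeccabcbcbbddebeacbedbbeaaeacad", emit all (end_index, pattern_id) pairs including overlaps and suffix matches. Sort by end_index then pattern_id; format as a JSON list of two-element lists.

Build:
Trie nodes:
  0='ε' goto b→6 c→10 d→1 e→13
  1='d' goto c→2
  2='dc' goto c→3
  3='dcc' goto e→4
  4='dcce' goto e→5
  5='dccee' goto ·  ←P0
  6='b' goto d→7 e→11
  7='bd' goto d→8
  8='bdd' goto e→9
  9='bdde' goto ·  ←P1
  10='c' goto ·  ←P2
  11='be' goto a→12
  12='bea' goto ·  ←P3
  13='e' goto a→14
  14='ea' goto ·  ←P4

Failure links (BFS by depth):
  n1('d'): parent n0 fail=0; on 'd' 0 → fail=0;  out ∅∪∅=∅
  n6('b'): parent n0 fail=0; on 'b' 0 → fail=0;  out ∅∪∅=∅
  n10('c'): parent n0 fail=0; on 'c' 0 → fail=0;  out {2}∪∅={2}
  n13('e'): parent n0 fail=0; on 'e' 0 → fail=0;  out ∅∪∅=∅
  n2('dc'): parent n1 fail=0; on 'c' 0 → fail=10;  out ∅∪{2}={2}
  n7('bd'): parent n6 fail=0; on 'd' 0 → fail=1;  out ∅∪∅=∅
  n11('be'): parent n6 fail=0; on 'e' 0 → fail=13;  out ∅∪∅=∅
  n14('ea'): parent n13 fail=0; on 'a' 0 → fail=0;  out {4}∪∅={4}
  n3('dcc'): parent n2 fail=10; on 'c' 10→0 → fail=10;  out ∅∪{2}={2}
  n8('bdd'): parent n7 fail=1; on 'd' 1→0 → fail=1;  out ∅∪∅=∅
  n12('bea'): parent n11 fail=13; on 'a' 13 → fail=14;  out {3}∪{4}={3,4}
  n4('dcce'): parent n3 fail=10; on 'e' 10→0 → fail=13;  out ∅∪∅=∅
  n9('bdde'): parent n8 fail=1; on 'e' 1→0 → fail=13;  out {1}∪∅={1}
  n5('dccee'): parent n4 fail=13; on 'e' 13→0 → fail=13;  out {0}∪∅={0}

Text stream:
pos 0 'b': at 6
pos 1 'd': at 7
pos 2 'd': at 8
pos 3 'e': at 9  emit P1@[0:3]
pos 4 'b': at 6 ·f
pos 5 'e': at 11
pos 6 'a': at 12  emit P3@[4:6],P4@[5:6]
pos 7 'b': at 6 ·f
pos 8 'c': at 10 ·f  emit P2@[8:8]
pos 9 'd': at 1 ·f
pos 10 'e': at 13 ·f
pos 11 'c': at 10 ·f  emit P2@[11:11]
pos 12 'c': at 10 ·f  emit P2@[12:12]
pos 13 'a': at 0 ·f
pos 14 'b': at 6
pos 15 'c': at 10 ·f  emit P2@[15:15]
pos 16 'b': at 6 ·f
pos 17 'c': at 10 ·f  emit P2@[17:17]
pos 18 'b': at 6 ·f
pos 19 'b': at 6 ·f
pos 20 'd': at 7
pos 21 'd': at 8
pos 22 'e': at 9  emit P1@[19:22]
pos 23 'b': at 6 ·f
pos 24 'e': at 11
pos 25 'a': at 12  emit P3@[23:25],P4@[24:25]
pos 26 'c': at 10 ·f  emit P2@[26:26]
pos 27 'b': at 6 ·f
pos 28 'e': at 11
pos 29 'd': at 1 ·f
pos 30 'b': at 6 ·f
pos 31 'b': at 6 ·f
pos 32 'e': at 11
pos 33 'a': at 12  emit P3@[31:33],P4@[32:33]
pos 34 'a': at 0 ·f
pos 35 'e': at 13
pos 36 'a': at 14  emit P4@[35:36]
pos 37 'c': at 10 ·f  emit P2@[37:37]
pos 38 'a': at 0 ·f
pos 39 'd': at 1

Result: [[3,1],[6,3],[6,4],[8,2],[11,2],[12,2],[15,2],[17,2],[22,1],[25,3],[25,4],[26,2],[33,3],[33,4],[36,4],[37,2]]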